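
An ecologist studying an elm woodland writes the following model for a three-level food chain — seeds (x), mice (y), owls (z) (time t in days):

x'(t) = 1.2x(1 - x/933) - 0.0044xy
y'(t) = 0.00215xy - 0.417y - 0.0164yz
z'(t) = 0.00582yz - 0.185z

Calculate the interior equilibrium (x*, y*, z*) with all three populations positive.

x* ≈ 824, y* ≈ 31.8, z* ≈ 82.6

From dz/dt = 0: 0.00582y* = 0.185, so y* = 31.8.
From dx/dt = 0: 1.2(1 - x*/933) = 0.0044·31.8, giving x* = 933·(1 - 0.117) = 824.
From dy/dt = 0: 0.00215·824 - 0.417 = 0.0164z*, so z* = 1.36/0.0164 = 82.6.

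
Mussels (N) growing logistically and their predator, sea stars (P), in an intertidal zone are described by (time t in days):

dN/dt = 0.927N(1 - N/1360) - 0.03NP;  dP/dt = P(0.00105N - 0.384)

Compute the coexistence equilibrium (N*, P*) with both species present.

N* ≈ 366, P* ≈ 22.6

From dP/dt = 0 with P > 0: 0.00105N* = 0.384, so N* = 366.
Substitute into dN/dt = 0: 0.927(1 - 366/1360) = 0.03P*.
The bracket is 0.731, giving P* = 0.678/0.03 = 22.6.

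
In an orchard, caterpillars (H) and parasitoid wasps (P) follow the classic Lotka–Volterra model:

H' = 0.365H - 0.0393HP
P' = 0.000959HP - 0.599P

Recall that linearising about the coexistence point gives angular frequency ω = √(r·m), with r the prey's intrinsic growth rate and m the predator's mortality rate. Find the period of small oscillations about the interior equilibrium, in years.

T ≈ 13.4 years

Here r = 0.365 and m = 0.599, so r·m = 0.219.
ω = √0.219 = 0.468 per year, hence T = 2π/ω ≈ 13.4 years.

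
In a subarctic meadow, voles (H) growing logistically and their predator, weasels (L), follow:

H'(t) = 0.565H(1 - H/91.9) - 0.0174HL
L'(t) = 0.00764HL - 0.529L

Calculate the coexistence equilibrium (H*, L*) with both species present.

From dL/dt = 0 with L > 0: 0.00764H* = 0.529, so H* = 69.2.
Substitute into dH/dt = 0: 0.565(1 - 69.2/91.9) = 0.0174L*.
The bracket is 0.247, giving L* = 0.139/0.0174 = 8.01.

H* ≈ 69.2, L* ≈ 8.01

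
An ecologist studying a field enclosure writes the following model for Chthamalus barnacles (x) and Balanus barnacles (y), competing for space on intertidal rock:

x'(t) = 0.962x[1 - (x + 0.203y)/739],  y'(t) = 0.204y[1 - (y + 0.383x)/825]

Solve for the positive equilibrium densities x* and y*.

x* ≈ 620, y* ≈ 588

Setting both brackets to zero gives the nullclines x + 0.203y = 739 and 0.383x + y = 825.
Substituting y = 825 - 0.383x into the first: x(1 - 0.203·0.383) = 739 - 0.203·825.
So x* = 572/0.922 = 620, and then y* = 825 - 0.383·620 = 588.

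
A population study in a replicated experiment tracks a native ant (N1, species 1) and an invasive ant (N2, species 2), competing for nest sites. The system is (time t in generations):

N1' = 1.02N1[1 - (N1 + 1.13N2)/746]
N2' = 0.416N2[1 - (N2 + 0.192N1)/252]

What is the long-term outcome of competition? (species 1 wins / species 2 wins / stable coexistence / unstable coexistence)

Compare the nullcline intercepts: K1/α12 = 746/1.13 = 660 > K2 = 252; K2/α21 = 252/0.192 = 1310 > K1 = 746.
Since both inequalities hold, each species can invade when rare, so the interior equilibrium is stable.

stable coexistence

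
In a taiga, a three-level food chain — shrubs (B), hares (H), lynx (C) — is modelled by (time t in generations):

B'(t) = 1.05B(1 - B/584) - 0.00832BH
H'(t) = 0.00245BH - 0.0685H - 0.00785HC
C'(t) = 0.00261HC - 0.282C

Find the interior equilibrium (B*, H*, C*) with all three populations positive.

From dC/dt = 0: 0.00261H* = 0.282, so H* = 108.
From dB/dt = 0: 1.05(1 - B*/584) = 0.00832·108, giving B* = 584·(1 - 0.856) = 84.
From dH/dt = 0: 0.00245·84 - 0.0685 = 0.00785C*, so C* = 0.137/0.00785 = 17.5.

B* ≈ 84, H* ≈ 108, C* ≈ 17.5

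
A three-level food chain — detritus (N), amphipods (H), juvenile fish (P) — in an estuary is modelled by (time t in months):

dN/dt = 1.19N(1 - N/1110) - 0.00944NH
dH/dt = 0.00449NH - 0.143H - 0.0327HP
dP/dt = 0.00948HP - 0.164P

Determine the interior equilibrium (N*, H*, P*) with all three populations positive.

From dP/dt = 0: 0.00948H* = 0.164, so H* = 17.3.
From dN/dt = 0: 1.19(1 - N*/1110) = 0.00944·17.3, giving N* = 1110·(1 - 0.137) = 958.
From dH/dt = 0: 0.00449·958 - 0.143 = 0.0327P*, so P* = 4.16/0.0327 = 127.

N* ≈ 958, H* ≈ 17.3, P* ≈ 127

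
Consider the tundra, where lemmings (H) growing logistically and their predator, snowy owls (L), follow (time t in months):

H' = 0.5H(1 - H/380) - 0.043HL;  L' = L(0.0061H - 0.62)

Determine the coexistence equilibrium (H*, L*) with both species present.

From dL/dt = 0 with L > 0: 0.0061H* = 0.62, so H* = 102.
Substitute into dH/dt = 0: 0.5(1 - 102/380) = 0.043L*.
The bracket is 0.733, giving L* = 0.366/0.043 = 8.52.

H* ≈ 102, L* ≈ 8.52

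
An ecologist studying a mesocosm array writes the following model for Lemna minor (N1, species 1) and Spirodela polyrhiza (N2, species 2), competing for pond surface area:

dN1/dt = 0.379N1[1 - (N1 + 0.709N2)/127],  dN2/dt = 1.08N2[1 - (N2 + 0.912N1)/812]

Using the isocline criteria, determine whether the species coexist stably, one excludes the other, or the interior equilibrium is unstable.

Compare the nullcline intercepts: K1/α12 = 127/0.709 = 179 < K2 = 812; K2/α21 = 812/0.912 = 890 > K1 = 127.
Since the inequalities point opposite ways, species 2 can invade but species 1 cannot.

species 2 excludes species 1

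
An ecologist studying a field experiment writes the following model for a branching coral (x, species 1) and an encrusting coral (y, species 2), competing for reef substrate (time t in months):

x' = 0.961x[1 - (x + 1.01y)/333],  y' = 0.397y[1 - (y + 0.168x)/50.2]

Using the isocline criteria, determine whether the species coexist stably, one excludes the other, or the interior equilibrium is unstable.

species 1 excludes species 2

Compare the nullcline intercepts: K1/α12 = 333/1.01 = 330 > K2 = 50.2; K2/α21 = 50.2/0.168 = 299 < K1 = 333.
Since the inequalities point opposite ways, species 1 can invade but species 2 cannot.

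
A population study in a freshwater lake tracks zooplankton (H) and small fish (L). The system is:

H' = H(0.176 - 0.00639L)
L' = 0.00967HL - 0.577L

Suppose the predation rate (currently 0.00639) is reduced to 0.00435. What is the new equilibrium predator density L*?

L* ≈ 40.5

At the interior fixed point, setting dH/dt = 0 with H > 0 fixes L* = (prey growth rate)/(HL coefficient) — independent of the other coefficients.
With the change, L* = 0.176/0.00435 = 40.5; it rises from 27.5.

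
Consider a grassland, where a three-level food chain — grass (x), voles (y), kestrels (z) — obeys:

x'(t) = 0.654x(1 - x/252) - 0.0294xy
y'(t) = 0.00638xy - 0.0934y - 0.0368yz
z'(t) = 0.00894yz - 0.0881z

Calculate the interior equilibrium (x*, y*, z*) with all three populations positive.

x* ≈ 140, y* ≈ 9.85, z* ≈ 21.8

From dz/dt = 0: 0.00894y* = 0.0881, so y* = 9.85.
From dx/dt = 0: 0.654(1 - x*/252) = 0.0294·9.85, giving x* = 252·(1 - 0.443) = 140.
From dy/dt = 0: 0.00638·140 - 0.0934 = 0.0368z*, so z* = 0.802/0.0368 = 21.8.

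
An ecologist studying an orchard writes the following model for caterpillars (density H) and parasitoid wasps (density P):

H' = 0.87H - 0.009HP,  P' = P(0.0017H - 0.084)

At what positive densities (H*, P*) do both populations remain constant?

Set dP/dt = 0 with P > 0: 0.0017H - 0.084 = 0, so H* = 0.084/0.0017 = 49.4.
Set dH/dt = 0 with H > 0: 0.87 - 0.009P = 0, so P* = 0.87/0.009 = 96.7.

H* ≈ 49.4, P* ≈ 96.7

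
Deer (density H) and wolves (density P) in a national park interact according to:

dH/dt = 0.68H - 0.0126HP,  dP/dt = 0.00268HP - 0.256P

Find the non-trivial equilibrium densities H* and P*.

Set dP/dt = 0 with P > 0: 0.00268H - 0.256 = 0, so H* = 0.256/0.00268 = 95.5.
Set dH/dt = 0 with H > 0: 0.68 - 0.0126P = 0, so P* = 0.68/0.0126 = 54.

H* ≈ 95.5, P* ≈ 54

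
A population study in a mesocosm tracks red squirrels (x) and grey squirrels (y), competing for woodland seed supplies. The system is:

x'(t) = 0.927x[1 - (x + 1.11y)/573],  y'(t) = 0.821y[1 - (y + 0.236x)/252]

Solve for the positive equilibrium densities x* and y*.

x* ≈ 397, y* ≈ 158

Setting both brackets to zero gives the nullclines x + 1.11y = 573 and 0.236x + y = 252.
Substituting y = 252 - 0.236x into the first: x(1 - 1.11·0.236) = 573 - 1.11·252.
So x* = 293/0.738 = 397, and then y* = 252 - 0.236·397 = 158.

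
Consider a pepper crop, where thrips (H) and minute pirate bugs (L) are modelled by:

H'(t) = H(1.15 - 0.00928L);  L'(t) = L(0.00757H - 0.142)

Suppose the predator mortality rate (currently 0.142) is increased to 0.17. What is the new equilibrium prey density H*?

At the interior fixed point, setting dL/dt = 0 with L > 0 fixes H* = (predator death rate)/(HL coefficient) — independent of the other coefficients.
With the change, H* = 0.17/0.00757 = 22.5; it rises from 18.8.

H* ≈ 22.5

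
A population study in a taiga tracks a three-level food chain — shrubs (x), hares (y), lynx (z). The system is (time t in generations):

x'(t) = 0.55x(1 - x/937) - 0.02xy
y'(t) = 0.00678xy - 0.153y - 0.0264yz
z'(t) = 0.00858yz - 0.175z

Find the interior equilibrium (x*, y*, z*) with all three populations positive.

From dz/dt = 0: 0.00858y* = 0.175, so y* = 20.4.
From dx/dt = 0: 0.55(1 - x*/937) = 0.02·20.4, giving x* = 937·(1 - 0.742) = 242.
From dy/dt = 0: 0.00678·242 - 0.153 = 0.0264z*, so z* = 1.49/0.0264 = 56.4.

x* ≈ 242, y* ≈ 20.4, z* ≈ 56.4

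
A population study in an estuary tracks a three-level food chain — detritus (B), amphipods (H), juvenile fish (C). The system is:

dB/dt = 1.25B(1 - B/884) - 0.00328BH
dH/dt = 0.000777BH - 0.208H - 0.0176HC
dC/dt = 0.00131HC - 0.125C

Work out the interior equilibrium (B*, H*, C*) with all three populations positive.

B* ≈ 663, H* ≈ 95.4, C* ≈ 17.4

From dC/dt = 0: 0.00131H* = 0.125, so H* = 95.4.
From dB/dt = 0: 1.25(1 - B*/884) = 0.00328·95.4, giving B* = 884·(1 - 0.25) = 663.
From dH/dt = 0: 0.000777·663 - 0.208 = 0.0176C*, so C* = 0.307/0.0176 = 17.4.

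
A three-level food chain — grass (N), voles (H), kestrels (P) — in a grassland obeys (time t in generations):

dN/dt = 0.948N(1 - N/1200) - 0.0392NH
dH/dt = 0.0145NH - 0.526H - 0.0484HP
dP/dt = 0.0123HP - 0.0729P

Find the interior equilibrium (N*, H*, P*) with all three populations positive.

N* ≈ 906, H* ≈ 5.93, P* ≈ 261

From dP/dt = 0: 0.0123H* = 0.0729, so H* = 5.93.
From dN/dt = 0: 0.948(1 - N*/1200) = 0.0392·5.93, giving N* = 1200·(1 - 0.245) = 906.
From dH/dt = 0: 0.0145·906 - 0.526 = 0.0484P*, so P* = 12.6/0.0484 = 261.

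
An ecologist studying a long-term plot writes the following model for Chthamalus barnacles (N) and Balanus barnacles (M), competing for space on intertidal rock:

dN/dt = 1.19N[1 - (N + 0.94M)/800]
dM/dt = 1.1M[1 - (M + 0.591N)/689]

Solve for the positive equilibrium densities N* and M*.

Setting both brackets to zero gives the nullclines N + 0.94M = 800 and 0.591N + M = 689.
Substituting M = 689 - 0.591N into the first: N(1 - 0.94·0.591) = 800 - 0.94·689.
So N* = 152/0.444 = 343, and then M* = 689 - 0.591·343 = 486.

N* ≈ 343, M* ≈ 486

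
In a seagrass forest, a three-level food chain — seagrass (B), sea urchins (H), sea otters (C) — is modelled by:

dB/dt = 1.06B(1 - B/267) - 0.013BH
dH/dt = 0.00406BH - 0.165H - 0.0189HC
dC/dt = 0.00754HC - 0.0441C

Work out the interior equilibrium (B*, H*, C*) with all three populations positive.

From dC/dt = 0: 0.00754H* = 0.0441, so H* = 5.85.
From dB/dt = 0: 1.06(1 - B*/267) = 0.013·5.85, giving B* = 267·(1 - 0.0717) = 248.
From dH/dt = 0: 0.00406·248 - 0.165 = 0.0189C*, so C* = 0.841/0.0189 = 44.5.

B* ≈ 248, H* ≈ 5.85, C* ≈ 44.5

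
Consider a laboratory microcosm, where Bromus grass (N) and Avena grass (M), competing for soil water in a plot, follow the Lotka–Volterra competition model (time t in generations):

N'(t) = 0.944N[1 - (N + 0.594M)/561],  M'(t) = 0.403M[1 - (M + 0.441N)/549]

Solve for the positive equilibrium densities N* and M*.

Setting both brackets to zero gives the nullclines N + 0.594M = 561 and 0.441N + M = 549.
Substituting M = 549 - 0.441N into the first: N(1 - 0.594·0.441) = 561 - 0.594·549.
So N* = 235/0.738 = 318, and then M* = 549 - 0.441·318 = 409.

N* ≈ 318, M* ≈ 409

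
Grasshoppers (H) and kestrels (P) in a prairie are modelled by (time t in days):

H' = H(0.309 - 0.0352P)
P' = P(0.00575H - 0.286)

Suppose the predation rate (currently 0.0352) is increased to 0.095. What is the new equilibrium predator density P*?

At the interior fixed point, setting dH/dt = 0 with H > 0 fixes P* = (prey growth rate)/(HP coefficient) — independent of the other coefficients.
With the change, P* = 0.309/0.095 = 3.25; it falls from 8.78.

P* ≈ 3.25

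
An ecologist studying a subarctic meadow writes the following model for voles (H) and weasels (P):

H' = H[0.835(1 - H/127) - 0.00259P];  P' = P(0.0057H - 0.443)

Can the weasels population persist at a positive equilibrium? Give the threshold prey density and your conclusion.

Threshold H = 77.7; K > 77.7, so yes, the predator persists.

The predator equation gives dP/dt > 0 only when H > 0.443/0.0057 = 77.7.
Without the predator, H → K = 127. Since 127 > 77.7, the predator can invade and persist.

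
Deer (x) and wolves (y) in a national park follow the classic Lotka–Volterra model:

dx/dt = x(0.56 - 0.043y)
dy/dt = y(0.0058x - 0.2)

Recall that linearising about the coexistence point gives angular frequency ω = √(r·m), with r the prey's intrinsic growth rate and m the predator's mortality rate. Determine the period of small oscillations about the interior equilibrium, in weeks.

T ≈ 18.8 weeks

Here r = 0.56 and m = 0.2, so r·m = 0.112.
ω = √0.112 = 0.335 per week, hence T = 2π/ω ≈ 18.8 weeks.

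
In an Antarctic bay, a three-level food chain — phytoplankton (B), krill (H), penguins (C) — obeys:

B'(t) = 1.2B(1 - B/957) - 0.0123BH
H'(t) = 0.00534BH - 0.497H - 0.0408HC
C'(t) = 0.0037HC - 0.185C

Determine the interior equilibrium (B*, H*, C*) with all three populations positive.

From dC/dt = 0: 0.0037H* = 0.185, so H* = 50.
From dB/dt = 0: 1.2(1 - B*/957) = 0.0123·50, giving B* = 957·(1 - 0.513) = 467.
From dH/dt = 0: 0.00534·467 - 0.497 = 0.0408C*, so C* = 1.99/0.0408 = 48.9.

B* ≈ 467, H* ≈ 50, C* ≈ 48.9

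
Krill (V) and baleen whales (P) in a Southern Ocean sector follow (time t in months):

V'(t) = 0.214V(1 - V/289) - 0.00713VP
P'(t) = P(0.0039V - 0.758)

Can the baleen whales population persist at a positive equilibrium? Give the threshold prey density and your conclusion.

The predator equation gives dP/dt > 0 only when V > 0.758/0.0039 = 194.
Without the predator, V → K = 289. Since 289 > 194, the predator can invade and persist.

Threshold V = 194; K > 194, so yes, the predator persists.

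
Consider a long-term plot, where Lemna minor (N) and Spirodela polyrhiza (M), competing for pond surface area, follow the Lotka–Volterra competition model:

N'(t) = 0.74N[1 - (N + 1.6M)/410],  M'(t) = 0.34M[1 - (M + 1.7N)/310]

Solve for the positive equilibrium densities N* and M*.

Setting both brackets to zero gives the nullclines N + 1.6M = 410 and 1.7N + M = 310.
Substituting M = 310 - 1.7N into the first: N(1 - 1.6·1.7) = 410 - 1.6·310.
So N* = -86/-1.72 = 50, and then M* = 310 - 1.7·50 = 225.

N* ≈ 50, M* ≈ 225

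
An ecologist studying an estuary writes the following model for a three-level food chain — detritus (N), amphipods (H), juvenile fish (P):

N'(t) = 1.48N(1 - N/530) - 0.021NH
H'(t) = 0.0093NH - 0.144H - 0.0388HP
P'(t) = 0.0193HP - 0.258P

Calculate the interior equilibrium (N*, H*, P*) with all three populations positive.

From dP/dt = 0: 0.0193H* = 0.258, so H* = 13.4.
From dN/dt = 0: 1.48(1 - N*/530) = 0.021·13.4, giving N* = 530·(1 - 0.19) = 429.
From dH/dt = 0: 0.0093·429 - 0.144 = 0.0388P*, so P* = 3.85/0.0388 = 99.2.

N* ≈ 429, H* ≈ 13.4, P* ≈ 99.2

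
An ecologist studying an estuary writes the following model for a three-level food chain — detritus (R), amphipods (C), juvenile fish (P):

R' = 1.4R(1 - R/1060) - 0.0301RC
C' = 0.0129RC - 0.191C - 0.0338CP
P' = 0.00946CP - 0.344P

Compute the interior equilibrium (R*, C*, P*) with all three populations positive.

From dP/dt = 0: 0.00946C* = 0.344, so C* = 36.4.
From dR/dt = 0: 1.4(1 - R*/1060) = 0.0301·36.4, giving R* = 1060·(1 - 0.782) = 231.
From dC/dt = 0: 0.0129·231 - 0.191 = 0.0338P*, so P* = 2.79/0.0338 = 82.6.

R* ≈ 231, C* ≈ 36.4, P* ≈ 82.6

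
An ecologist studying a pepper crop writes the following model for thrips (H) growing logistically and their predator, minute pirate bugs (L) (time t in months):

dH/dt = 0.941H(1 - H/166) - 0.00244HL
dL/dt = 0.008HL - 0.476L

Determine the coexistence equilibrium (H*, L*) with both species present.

From dL/dt = 0 with L > 0: 0.008H* = 0.476, so H* = 59.5.
Substitute into dH/dt = 0: 0.941(1 - 59.5/166) = 0.00244L*.
The bracket is 0.642, giving L* = 0.604/0.00244 = 247.

H* ≈ 59.5, L* ≈ 247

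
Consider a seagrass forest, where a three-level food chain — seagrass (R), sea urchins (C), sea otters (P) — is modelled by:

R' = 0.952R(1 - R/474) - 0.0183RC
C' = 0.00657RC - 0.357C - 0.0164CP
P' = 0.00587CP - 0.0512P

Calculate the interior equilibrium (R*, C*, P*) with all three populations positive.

From dP/dt = 0: 0.00587C* = 0.0512, so C* = 8.72.
From dR/dt = 0: 0.952(1 - R*/474) = 0.0183·8.72, giving R* = 474·(1 - 0.168) = 395.
From dC/dt = 0: 0.00657·395 - 0.357 = 0.0164P*, so P* = 2.24/0.0164 = 136.

R* ≈ 395, C* ≈ 8.72, P* ≈ 136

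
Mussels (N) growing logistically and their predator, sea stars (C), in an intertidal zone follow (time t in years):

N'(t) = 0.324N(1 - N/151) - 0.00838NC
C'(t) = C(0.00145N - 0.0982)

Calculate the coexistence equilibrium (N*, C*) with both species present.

From dC/dt = 0 with C > 0: 0.00145N* = 0.0982, so N* = 67.7.
Substitute into dN/dt = 0: 0.324(1 - 67.7/151) = 0.00838C*.
The bracket is 0.551, giving C* = 0.179/0.00838 = 21.3.

N* ≈ 67.7, C* ≈ 21.3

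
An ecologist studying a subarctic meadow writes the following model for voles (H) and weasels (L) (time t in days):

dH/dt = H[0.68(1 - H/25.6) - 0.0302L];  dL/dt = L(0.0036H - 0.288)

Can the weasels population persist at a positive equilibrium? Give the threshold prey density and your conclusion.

The predator equation gives dL/dt > 0 only when H > 0.288/0.0036 = 80.
Without the predator, H → K = 25.6. Since 25.6 < 80, the predator cannot invade.

Threshold H = 80; K < 80, so no, the predator goes extinct.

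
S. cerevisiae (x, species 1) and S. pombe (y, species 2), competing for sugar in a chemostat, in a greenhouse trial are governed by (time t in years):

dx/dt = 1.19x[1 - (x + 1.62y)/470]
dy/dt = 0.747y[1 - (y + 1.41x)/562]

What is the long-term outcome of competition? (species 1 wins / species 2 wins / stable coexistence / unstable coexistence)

Compare the nullcline intercepts: K1/α12 = 470/1.62 = 290 < K2 = 562; K2/α21 = 562/1.41 = 399 < K1 = 470.
Since both are reversed, neither can invade when rare; the interior point is a saddle.

unstable coexistence (outcome depends on initial conditions)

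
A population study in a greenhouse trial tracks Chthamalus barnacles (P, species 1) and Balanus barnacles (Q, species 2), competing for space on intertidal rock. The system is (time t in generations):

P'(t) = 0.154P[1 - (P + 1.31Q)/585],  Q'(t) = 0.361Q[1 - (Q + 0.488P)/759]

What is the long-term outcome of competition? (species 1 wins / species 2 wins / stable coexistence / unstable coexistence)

species 2 excludes species 1

Compare the nullcline intercepts: K1/α12 = 585/1.31 = 447 < K2 = 759; K2/α21 = 759/0.488 = 1560 > K1 = 585.
Since the inequalities point opposite ways, species 2 can invade but species 1 cannot.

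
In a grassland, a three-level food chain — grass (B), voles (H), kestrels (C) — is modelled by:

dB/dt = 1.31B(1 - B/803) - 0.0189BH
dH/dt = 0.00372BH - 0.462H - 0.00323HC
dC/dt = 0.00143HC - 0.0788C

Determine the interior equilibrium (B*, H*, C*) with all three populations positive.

B* ≈ 165, H* ≈ 55.1, C* ≈ 46.5

From dC/dt = 0: 0.00143H* = 0.0788, so H* = 55.1.
From dB/dt = 0: 1.31(1 - B*/803) = 0.0189·55.1, giving B* = 803·(1 - 0.795) = 165.
From dH/dt = 0: 0.00372·165 - 0.462 = 0.00323C*, so C* = 0.15/0.00323 = 46.5.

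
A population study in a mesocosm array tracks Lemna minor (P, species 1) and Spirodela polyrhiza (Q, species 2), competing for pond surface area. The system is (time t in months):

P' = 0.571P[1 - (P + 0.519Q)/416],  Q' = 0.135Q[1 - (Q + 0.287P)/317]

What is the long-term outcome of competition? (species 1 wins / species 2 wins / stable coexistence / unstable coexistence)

Compare the nullcline intercepts: K1/α12 = 416/0.519 = 802 > K2 = 317; K2/α21 = 317/0.287 = 1100 > K1 = 416.
Since both inequalities hold, each species can invade when rare, so the interior equilibrium is stable.

stable coexistence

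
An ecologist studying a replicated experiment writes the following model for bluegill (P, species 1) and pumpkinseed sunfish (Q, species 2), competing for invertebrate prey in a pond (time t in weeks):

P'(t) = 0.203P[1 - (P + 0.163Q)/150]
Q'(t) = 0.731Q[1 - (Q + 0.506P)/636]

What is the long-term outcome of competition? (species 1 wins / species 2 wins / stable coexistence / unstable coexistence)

Compare the nullcline intercepts: K1/α12 = 150/0.163 = 920 > K2 = 636; K2/α21 = 636/0.506 = 1260 > K1 = 150.
Since both inequalities hold, each species can invade when rare, so the interior equilibrium is stable.

stable coexistence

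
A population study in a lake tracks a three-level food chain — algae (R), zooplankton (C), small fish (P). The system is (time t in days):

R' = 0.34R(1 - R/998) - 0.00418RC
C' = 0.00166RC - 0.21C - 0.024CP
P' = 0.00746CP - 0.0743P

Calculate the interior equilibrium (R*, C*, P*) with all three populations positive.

From dP/dt = 0: 0.00746C* = 0.0743, so C* = 9.96.
From dR/dt = 0: 0.34(1 - R*/998) = 0.00418·9.96, giving R* = 998·(1 - 0.122) = 876.
From dC/dt = 0: 0.00166·876 - 0.21 = 0.024P*, so P* = 1.24/0.024 = 51.8.

R* ≈ 876, C* ≈ 9.96, P* ≈ 51.8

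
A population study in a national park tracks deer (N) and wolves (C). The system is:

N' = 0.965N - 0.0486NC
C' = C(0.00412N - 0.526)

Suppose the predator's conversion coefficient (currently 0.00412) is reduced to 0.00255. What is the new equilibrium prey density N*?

N* ≈ 206

At the interior fixed point, setting dC/dt = 0 with C > 0 fixes N* = (predator death rate)/(NC coefficient) — independent of the other coefficients.
With the change, N* = 0.526/0.00255 = 206; it rises from 128.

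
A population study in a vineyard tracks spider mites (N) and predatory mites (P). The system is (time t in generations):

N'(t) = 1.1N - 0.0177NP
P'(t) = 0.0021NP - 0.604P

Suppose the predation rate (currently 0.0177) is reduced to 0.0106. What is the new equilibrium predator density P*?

P* ≈ 104

At the interior fixed point, setting dN/dt = 0 with N > 0 fixes P* = (prey growth rate)/(NP coefficient) — independent of the other coefficients.
With the change, P* = 1.1/0.0106 = 104; it rises from 62.1.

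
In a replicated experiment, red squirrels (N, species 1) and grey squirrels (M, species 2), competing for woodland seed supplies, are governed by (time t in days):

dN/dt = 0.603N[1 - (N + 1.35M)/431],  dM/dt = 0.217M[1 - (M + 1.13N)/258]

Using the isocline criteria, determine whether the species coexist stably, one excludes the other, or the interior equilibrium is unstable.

species 1 excludes species 2

Compare the nullcline intercepts: K1/α12 = 431/1.35 = 319 > K2 = 258; K2/α21 = 258/1.13 = 228 < K1 = 431.
Since the inequalities point opposite ways, species 1 can invade but species 2 cannot.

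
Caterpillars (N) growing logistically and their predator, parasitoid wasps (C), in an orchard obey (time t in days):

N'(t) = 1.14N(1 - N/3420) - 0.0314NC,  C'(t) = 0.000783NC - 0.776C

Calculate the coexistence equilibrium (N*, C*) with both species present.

From dC/dt = 0 with C > 0: 0.000783N* = 0.776, so N* = 991.
Substitute into dN/dt = 0: 1.14(1 - 991/3420) = 0.0314C*.
The bracket is 0.71, giving C* = 0.81/0.0314 = 25.8.

N* ≈ 991, C* ≈ 25.8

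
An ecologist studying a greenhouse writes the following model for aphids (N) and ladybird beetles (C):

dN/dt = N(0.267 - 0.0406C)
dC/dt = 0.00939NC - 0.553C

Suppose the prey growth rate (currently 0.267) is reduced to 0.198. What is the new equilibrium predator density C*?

C* ≈ 4.88

At the interior fixed point, setting dN/dt = 0 with N > 0 fixes C* = (prey growth rate)/(NC coefficient) — independent of the other coefficients.
With the change, C* = 0.198/0.0406 = 4.88; it falls from 6.58.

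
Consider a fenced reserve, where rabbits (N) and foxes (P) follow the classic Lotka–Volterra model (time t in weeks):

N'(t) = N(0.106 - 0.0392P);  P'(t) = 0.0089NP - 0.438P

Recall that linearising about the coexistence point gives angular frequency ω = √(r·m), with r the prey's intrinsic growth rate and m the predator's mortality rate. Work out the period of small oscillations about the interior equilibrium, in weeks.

Here r = 0.106 and m = 0.438, so r·m = 0.0464.
ω = √0.0464 = 0.215 per week, hence T = 2π/ω ≈ 29.2 weeks.

T ≈ 29.2 weeks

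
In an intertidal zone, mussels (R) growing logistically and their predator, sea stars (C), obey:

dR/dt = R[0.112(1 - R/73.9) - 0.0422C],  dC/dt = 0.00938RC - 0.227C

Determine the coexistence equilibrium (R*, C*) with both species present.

R* ≈ 24.2, C* ≈ 1.78

From dC/dt = 0 with C > 0: 0.00938R* = 0.227, so R* = 24.2.
Substitute into dR/dt = 0: 0.112(1 - 24.2/73.9) = 0.0422C*.
The bracket is 0.673, giving C* = 0.0753/0.0422 = 1.78.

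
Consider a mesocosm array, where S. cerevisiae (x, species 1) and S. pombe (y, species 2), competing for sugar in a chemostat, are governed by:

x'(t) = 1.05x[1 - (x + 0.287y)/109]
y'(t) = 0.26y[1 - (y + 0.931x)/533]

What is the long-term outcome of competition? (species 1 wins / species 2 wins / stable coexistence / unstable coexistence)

species 2 excludes species 1

Compare the nullcline intercepts: K1/α12 = 109/0.287 = 380 < K2 = 533; K2/α21 = 533/0.931 = 573 > K1 = 109.
Since the inequalities point opposite ways, species 2 can invade but species 1 cannot.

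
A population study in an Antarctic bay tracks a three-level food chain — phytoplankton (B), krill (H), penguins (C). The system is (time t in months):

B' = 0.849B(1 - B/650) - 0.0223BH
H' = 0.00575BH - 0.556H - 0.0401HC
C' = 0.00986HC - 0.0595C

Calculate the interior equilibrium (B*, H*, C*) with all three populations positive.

From dC/dt = 0: 0.00986H* = 0.0595, so H* = 6.03.
From dB/dt = 0: 0.849(1 - B*/650) = 0.0223·6.03, giving B* = 650·(1 - 0.159) = 547.
From dH/dt = 0: 0.00575·547 - 0.556 = 0.0401C*, so C* = 2.59/0.0401 = 64.6.

B* ≈ 547, H* ≈ 6.03, C* ≈ 64.6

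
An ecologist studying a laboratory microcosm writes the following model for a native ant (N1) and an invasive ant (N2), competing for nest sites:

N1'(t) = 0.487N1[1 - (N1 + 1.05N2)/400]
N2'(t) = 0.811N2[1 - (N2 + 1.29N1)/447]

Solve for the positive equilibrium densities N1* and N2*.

N1* ≈ 196, N2* ≈ 195

Setting both brackets to zero gives the nullclines N1 + 1.05N2 = 400 and 1.29N1 + N2 = 447.
Substituting N2 = 447 - 1.29N1 into the first: N1(1 - 1.05·1.29) = 400 - 1.05·447.
So N1* = -69.4/-0.355 = 196, and then N2* = 447 - 1.29·196 = 195.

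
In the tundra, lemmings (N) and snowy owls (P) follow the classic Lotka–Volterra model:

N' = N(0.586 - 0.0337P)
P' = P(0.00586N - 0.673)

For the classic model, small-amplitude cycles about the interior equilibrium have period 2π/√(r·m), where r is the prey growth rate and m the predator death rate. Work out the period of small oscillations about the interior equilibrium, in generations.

T ≈ 10 generations

Here r = 0.586 and m = 0.673, so r·m = 0.394.
ω = √0.394 = 0.628 per generation, hence T = 2π/ω ≈ 10 generations.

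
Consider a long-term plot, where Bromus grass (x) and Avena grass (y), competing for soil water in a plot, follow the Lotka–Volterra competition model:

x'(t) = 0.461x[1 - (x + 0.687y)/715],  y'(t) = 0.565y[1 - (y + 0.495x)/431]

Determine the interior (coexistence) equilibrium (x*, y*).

x* ≈ 635, y* ≈ 117

Setting both brackets to zero gives the nullclines x + 0.687y = 715 and 0.495x + y = 431.
Substituting y = 431 - 0.495x into the first: x(1 - 0.687·0.495) = 715 - 0.687·431.
So x* = 419/0.66 = 635, and then y* = 431 - 0.495·635 = 117.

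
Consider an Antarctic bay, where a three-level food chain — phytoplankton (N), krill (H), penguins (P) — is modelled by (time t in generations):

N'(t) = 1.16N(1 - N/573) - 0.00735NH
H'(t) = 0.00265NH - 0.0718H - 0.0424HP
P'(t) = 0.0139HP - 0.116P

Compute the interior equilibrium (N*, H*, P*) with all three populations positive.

From dP/dt = 0: 0.0139H* = 0.116, so H* = 8.35.
From dN/dt = 0: 1.16(1 - N*/573) = 0.00735·8.35, giving N* = 573·(1 - 0.0529) = 543.
From dH/dt = 0: 0.00265·543 - 0.0718 = 0.0424P*, so P* = 1.37/0.0424 = 32.2.

N* ≈ 543, H* ≈ 8.35, P* ≈ 32.2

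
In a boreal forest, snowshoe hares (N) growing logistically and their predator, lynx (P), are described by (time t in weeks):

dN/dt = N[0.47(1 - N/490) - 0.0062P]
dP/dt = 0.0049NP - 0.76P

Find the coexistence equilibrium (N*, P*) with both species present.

N* ≈ 155, P* ≈ 51.8

From dP/dt = 0 with P > 0: 0.0049N* = 0.76, so N* = 155.
Substitute into dN/dt = 0: 0.47(1 - 155/490) = 0.0062P*.
The bracket is 0.683, giving P* = 0.321/0.0062 = 51.8.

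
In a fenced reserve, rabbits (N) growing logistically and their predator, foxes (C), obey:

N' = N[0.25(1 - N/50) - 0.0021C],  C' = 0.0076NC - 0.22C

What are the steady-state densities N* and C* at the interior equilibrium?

From dC/dt = 0 with C > 0: 0.0076N* = 0.22, so N* = 28.9.
Substitute into dN/dt = 0: 0.25(1 - 28.9/50) = 0.0021C*.
The bracket is 0.421, giving C* = 0.105/0.0021 = 50.1.

N* ≈ 28.9, C* ≈ 50.1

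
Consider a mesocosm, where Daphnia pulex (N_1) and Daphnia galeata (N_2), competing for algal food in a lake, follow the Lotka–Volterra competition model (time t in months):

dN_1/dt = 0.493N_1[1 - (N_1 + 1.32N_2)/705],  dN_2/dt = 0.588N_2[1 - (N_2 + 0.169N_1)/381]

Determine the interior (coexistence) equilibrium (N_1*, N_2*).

Setting both brackets to zero gives the nullclines N_1 + 1.32N_2 = 705 and 0.169N_1 + N_2 = 381.
Substituting N_2 = 381 - 0.169N_1 into the first: N_1(1 - 1.32·0.169) = 705 - 1.32·381.
So N_1* = 202/0.777 = 260, and then N_2* = 381 - 0.169·260 = 337.

N_1* ≈ 260, N_2* ≈ 337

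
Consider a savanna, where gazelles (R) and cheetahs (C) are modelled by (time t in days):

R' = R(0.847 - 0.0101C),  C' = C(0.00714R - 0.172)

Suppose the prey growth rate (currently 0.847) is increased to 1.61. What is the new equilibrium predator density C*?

At the interior fixed point, setting dR/dt = 0 with R > 0 fixes C* = (prey growth rate)/(RC coefficient) — independent of the other coefficients.
With the change, C* = 1.61/0.0101 = 159; it rises from 83.9.

C* ≈ 159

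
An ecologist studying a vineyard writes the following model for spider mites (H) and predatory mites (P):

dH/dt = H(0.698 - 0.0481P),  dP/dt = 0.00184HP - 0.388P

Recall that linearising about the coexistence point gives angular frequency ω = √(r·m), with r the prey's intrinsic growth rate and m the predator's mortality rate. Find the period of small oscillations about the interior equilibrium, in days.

Here r = 0.698 and m = 0.388, so r·m = 0.271.
ω = √0.271 = 0.52 per day, hence T = 2π/ω ≈ 12.1 days.

T ≈ 12.1 days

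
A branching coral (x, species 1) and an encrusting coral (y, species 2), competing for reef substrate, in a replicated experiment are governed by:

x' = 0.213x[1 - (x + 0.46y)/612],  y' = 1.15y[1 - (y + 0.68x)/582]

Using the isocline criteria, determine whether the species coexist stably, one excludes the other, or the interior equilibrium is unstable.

stable coexistence

Compare the nullcline intercepts: K1/α12 = 612/0.46 = 1330 > K2 = 582; K2/α21 = 582/0.68 = 856 > K1 = 612.
Since both inequalities hold, each species can invade when rare, so the interior equilibrium is stable.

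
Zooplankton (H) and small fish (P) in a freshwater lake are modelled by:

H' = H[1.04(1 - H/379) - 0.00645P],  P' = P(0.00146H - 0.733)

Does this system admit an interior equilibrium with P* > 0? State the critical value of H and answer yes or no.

Threshold H = 502; K < 502, so no, the predator goes extinct.

The predator equation gives dP/dt > 0 only when H > 0.733/0.00146 = 502.
Without the predator, H → K = 379. Since 379 < 502, the predator cannot invade.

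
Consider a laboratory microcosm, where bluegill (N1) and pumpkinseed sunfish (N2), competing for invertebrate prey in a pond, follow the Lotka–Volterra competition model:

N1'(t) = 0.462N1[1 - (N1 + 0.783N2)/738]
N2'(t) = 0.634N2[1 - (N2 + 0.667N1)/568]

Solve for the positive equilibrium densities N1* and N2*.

N1* ≈ 614, N2* ≈ 159

Setting both brackets to zero gives the nullclines N1 + 0.783N2 = 738 and 0.667N1 + N2 = 568.
Substituting N2 = 568 - 0.667N1 into the first: N1(1 - 0.783·0.667) = 738 - 0.783·568.
So N1* = 293/0.478 = 614, and then N2* = 568 - 0.667·614 = 159.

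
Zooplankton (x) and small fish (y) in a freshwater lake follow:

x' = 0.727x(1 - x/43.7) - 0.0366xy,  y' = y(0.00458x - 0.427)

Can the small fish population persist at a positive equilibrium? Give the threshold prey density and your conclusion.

Threshold x = 93.2; K < 93.2, so no, the predator goes extinct.

The predator equation gives dy/dt > 0 only when x > 0.427/0.00458 = 93.2.
Without the predator, x → K = 43.7. Since 43.7 < 93.2, the predator cannot invade.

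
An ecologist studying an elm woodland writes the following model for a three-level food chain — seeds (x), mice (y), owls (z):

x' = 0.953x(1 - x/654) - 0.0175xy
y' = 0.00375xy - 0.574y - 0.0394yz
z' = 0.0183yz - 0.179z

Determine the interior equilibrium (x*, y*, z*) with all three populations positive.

x* ≈ 537, y* ≈ 9.78, z* ≈ 36.5

From dz/dt = 0: 0.0183y* = 0.179, so y* = 9.78.
From dx/dt = 0: 0.953(1 - x*/654) = 0.0175·9.78, giving x* = 654·(1 - 0.18) = 537.
From dy/dt = 0: 0.00375·537 - 0.574 = 0.0394z*, so z* = 1.44/0.0394 = 36.5.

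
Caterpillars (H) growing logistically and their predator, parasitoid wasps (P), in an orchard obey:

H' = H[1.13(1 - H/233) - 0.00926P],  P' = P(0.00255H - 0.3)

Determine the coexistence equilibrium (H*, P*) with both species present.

H* ≈ 118, P* ≈ 60.4

From dP/dt = 0 with P > 0: 0.00255H* = 0.3, so H* = 118.
Substitute into dH/dt = 0: 1.13(1 - 118/233) = 0.00926P*.
The bracket is 0.495, giving P* = 0.559/0.00926 = 60.4.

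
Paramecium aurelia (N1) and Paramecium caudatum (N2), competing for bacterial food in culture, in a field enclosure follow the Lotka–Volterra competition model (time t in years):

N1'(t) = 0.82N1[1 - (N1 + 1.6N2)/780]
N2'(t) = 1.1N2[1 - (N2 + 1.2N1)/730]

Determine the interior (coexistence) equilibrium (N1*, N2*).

N1* ≈ 422, N2* ≈ 224

Setting both brackets to zero gives the nullclines N1 + 1.6N2 = 780 and 1.2N1 + N2 = 730.
Substituting N2 = 730 - 1.2N1 into the first: N1(1 - 1.6·1.2) = 780 - 1.6·730.
So N1* = -388/-0.92 = 422, and then N2* = 730 - 1.2·422 = 224.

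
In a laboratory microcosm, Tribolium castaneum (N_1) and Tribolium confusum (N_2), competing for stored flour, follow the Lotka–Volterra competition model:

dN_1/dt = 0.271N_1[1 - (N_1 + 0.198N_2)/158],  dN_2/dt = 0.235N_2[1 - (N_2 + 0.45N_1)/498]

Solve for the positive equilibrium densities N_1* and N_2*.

Setting both brackets to zero gives the nullclines N_1 + 0.198N_2 = 158 and 0.45N_1 + N_2 = 498.
Substituting N_2 = 498 - 0.45N_1 into the first: N_1(1 - 0.198·0.45) = 158 - 0.198·498.
So N_1* = 59.4/0.911 = 65.2, and then N_2* = 498 - 0.45·65.2 = 469.

N_1* ≈ 65.2, N_2* ≈ 469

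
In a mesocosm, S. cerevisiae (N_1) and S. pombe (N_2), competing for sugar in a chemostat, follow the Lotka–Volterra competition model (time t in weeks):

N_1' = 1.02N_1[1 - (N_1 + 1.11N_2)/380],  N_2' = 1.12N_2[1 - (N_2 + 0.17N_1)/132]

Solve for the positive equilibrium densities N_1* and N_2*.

N_1* ≈ 288, N_2* ≈ 83.1

Setting both brackets to zero gives the nullclines N_1 + 1.11N_2 = 380 and 0.17N_1 + N_2 = 132.
Substituting N_2 = 132 - 0.17N_1 into the first: N_1(1 - 1.11·0.17) = 380 - 1.11·132.
So N_1* = 233/0.811 = 288, and then N_2* = 132 - 0.17·288 = 83.1.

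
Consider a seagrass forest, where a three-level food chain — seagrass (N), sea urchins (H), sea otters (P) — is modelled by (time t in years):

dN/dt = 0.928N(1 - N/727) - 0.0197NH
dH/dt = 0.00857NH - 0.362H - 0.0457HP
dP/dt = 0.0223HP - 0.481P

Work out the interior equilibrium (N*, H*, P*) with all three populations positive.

N* ≈ 394, H* ≈ 21.6, P* ≈ 66

From dP/dt = 0: 0.0223H* = 0.481, so H* = 21.6.
From dN/dt = 0: 0.928(1 - N*/727) = 0.0197·21.6, giving N* = 727·(1 - 0.458) = 394.
From dH/dt = 0: 0.00857·394 - 0.362 = 0.0457P*, so P* = 3.02/0.0457 = 66.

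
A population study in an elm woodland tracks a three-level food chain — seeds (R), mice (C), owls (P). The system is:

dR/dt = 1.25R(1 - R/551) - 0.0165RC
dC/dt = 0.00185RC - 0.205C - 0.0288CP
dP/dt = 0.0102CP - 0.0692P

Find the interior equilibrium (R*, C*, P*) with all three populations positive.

From dP/dt = 0: 0.0102C* = 0.0692, so C* = 6.78.
From dR/dt = 0: 1.25(1 - R*/551) = 0.0165·6.78, giving R* = 551·(1 - 0.0896) = 502.
From dC/dt = 0: 0.00185·502 - 0.205 = 0.0288P*, so P* = 0.723/0.0288 = 25.1.

R* ≈ 502, C* ≈ 6.78, P* ≈ 25.1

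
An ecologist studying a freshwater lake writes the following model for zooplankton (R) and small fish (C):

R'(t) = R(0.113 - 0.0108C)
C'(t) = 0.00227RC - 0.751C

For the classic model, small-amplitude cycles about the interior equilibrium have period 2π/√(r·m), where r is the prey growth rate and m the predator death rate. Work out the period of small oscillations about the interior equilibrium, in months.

Here r = 0.113 and m = 0.751, so r·m = 0.0849.
ω = √0.0849 = 0.291 per month, hence T = 2π/ω ≈ 21.6 months.

T ≈ 21.6 months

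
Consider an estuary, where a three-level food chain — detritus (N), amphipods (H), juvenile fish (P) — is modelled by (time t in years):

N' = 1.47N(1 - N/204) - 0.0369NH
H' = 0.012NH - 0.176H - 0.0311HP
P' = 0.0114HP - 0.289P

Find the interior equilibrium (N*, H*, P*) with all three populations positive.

From dP/dt = 0: 0.0114H* = 0.289, so H* = 25.4.
From dN/dt = 0: 1.47(1 - N*/204) = 0.0369·25.4, giving N* = 204·(1 - 0.636) = 74.2.
From dH/dt = 0: 0.012·74.2 - 0.176 = 0.0311P*, so P* = 0.714/0.0311 = 23.

N* ≈ 74.2, H* ≈ 25.4, P* ≈ 23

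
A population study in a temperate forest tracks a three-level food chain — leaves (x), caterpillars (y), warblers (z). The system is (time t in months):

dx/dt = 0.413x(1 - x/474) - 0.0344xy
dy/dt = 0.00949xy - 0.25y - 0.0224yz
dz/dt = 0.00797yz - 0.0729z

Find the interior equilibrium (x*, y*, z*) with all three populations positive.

x* ≈ 113, y* ≈ 9.15, z* ≈ 36.7

From dz/dt = 0: 0.00797y* = 0.0729, so y* = 9.15.
From dx/dt = 0: 0.413(1 - x*/474) = 0.0344·9.15, giving x* = 474·(1 - 0.762) = 113.
From dy/dt = 0: 0.00949·113 - 0.25 = 0.0224z*, so z* = 0.821/0.0224 = 36.7.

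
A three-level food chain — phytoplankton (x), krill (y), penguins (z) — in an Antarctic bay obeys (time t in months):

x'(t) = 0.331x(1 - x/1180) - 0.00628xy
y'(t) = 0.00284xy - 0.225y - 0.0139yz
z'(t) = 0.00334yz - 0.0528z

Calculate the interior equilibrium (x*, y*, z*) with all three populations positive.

From dz/dt = 0: 0.00334y* = 0.0528, so y* = 15.8.
From dx/dt = 0: 0.331(1 - x*/1180) = 0.00628·15.8, giving x* = 1180·(1 - 0.3) = 826.
From dy/dt = 0: 0.00284·826 - 0.225 = 0.0139z*, so z* = 2.12/0.0139 = 153.

x* ≈ 826, y* ≈ 15.8, z* ≈ 153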